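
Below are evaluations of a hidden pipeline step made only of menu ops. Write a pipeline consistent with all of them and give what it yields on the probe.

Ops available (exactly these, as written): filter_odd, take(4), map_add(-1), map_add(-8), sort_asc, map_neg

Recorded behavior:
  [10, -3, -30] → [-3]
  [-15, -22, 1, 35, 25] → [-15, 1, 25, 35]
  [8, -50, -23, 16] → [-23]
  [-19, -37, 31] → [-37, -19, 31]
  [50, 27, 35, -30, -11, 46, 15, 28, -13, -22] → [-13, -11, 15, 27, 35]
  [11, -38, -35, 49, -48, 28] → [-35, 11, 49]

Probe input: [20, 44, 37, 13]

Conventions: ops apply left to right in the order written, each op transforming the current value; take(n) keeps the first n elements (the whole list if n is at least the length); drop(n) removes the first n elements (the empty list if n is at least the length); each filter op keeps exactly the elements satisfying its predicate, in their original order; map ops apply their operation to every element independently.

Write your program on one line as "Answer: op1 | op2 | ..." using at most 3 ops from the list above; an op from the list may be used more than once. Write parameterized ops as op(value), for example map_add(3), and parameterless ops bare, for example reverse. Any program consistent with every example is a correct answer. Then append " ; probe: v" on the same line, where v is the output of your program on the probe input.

filter_odd | sort_asc ; probe: [13, 37]

Check, running the answer program on each example:
  [10, -3, -30] -> [-3] -> [-3]
  [-15, -22, 1, 35, 25] -> [-15, 1, 35, 25] -> [-15, 1, 25, 35]
  [8, -50, -23, 16] -> [-23] -> [-23]
  [-19, -37, 31] -> [-19, -37, 31] -> [-37, -19, 31]
  [50, 27, 35, -30, -11, 46, 15, 28, -13, -22] -> [27, 35, -11, 15, -13] -> [-13, -11, 15, 27, 35]
  [11, -38, -35, 49, -48, 28] -> [11, -35, 49] -> [-35, 11, 49]
  probe: [20, 44, 37, 13] -> [37, 13] -> [13, 37]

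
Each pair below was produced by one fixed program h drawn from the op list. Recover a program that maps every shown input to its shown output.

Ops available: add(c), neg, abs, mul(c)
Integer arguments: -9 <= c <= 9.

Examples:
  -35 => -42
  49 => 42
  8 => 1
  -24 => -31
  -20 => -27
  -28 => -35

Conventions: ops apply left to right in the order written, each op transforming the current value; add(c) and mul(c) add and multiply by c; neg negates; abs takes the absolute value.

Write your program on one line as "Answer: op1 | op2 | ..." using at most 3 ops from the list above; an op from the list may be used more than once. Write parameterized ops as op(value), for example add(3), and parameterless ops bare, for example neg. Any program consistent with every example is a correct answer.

add(-8) | add(3) | add(-2)

Check, running the answer program on each example:
  -35 -> -43 -> -40 -> -42
  49 -> 41 -> 44 -> 42
  8 -> 0 -> 3 -> 1
  -24 -> -32 -> -29 -> -31
  -20 -> -28 -> -25 -> -27
  -28 -> -36 -> -33 -> -35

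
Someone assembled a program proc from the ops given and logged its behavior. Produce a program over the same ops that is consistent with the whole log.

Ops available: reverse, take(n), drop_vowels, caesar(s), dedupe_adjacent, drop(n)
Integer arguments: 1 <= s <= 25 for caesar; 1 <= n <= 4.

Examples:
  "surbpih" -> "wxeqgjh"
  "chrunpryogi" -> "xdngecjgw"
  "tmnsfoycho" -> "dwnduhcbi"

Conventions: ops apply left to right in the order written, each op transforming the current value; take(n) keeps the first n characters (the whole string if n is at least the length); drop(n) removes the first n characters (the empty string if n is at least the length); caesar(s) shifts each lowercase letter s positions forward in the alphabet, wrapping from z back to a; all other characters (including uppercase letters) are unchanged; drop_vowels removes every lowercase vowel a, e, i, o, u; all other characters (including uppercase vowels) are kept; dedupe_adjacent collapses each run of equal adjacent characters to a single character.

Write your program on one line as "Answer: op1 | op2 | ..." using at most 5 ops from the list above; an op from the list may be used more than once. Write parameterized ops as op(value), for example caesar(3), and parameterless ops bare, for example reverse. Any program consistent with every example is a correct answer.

caesar(24) | drop_vowels | caesar(17) | reverse

Check, running the answer program on each example:
  "surbpih" -> "qspzngf" -> "qspzngf" -> "hjgqexw" -> "wxeqgjh"
  "chrunpryogi" -> "afpslnpwmeg" -> "fpslnpwmg" -> "wgjcegndx" -> "xdngecjgw"
  "tmnsfoycho" -> "rklqdmwafm" -> "rklqdmwfm" -> "ibchudnwd" -> "dwnduhcbi"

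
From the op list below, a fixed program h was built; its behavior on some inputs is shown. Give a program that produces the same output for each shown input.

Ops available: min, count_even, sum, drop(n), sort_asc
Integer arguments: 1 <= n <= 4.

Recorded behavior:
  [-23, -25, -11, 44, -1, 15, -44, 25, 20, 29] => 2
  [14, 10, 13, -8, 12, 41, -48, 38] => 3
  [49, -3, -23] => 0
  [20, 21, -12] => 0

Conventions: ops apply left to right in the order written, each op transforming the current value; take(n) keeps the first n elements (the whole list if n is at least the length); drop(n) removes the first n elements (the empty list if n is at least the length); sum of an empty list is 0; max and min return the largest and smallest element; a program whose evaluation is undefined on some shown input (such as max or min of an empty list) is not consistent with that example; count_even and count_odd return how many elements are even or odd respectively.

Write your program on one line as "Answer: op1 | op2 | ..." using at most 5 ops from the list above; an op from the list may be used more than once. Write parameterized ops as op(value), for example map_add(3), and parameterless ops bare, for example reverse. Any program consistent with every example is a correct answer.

drop(1) | sort_asc | drop(2) | count_even

Check, running the answer program on each example:
  [-23, -25, -11, 44, -1, 15, -44, 25, 20, 29] -> [-25, -11, 44, -1, 15, -44, 25, 20, 29] -> [-44, -25, -11, -1, 15, 20, 25, 29, 44] -> [-11, -1, 15, 20, 25, 29, 44] -> 2
  [14, 10, 13, -8, 12, 41, -48, 38] -> [10, 13, -8, 12, 41, -48, 38] -> [-48, -8, 10, 12, 13, 38, 41] -> [10, 12, 13, 38, 41] -> 3
  [49, -3, -23] -> [-3, -23] -> [-23, -3] -> [] -> 0
  [20, 21, -12] -> [21, -12] -> [-12, 21] -> [] -> 0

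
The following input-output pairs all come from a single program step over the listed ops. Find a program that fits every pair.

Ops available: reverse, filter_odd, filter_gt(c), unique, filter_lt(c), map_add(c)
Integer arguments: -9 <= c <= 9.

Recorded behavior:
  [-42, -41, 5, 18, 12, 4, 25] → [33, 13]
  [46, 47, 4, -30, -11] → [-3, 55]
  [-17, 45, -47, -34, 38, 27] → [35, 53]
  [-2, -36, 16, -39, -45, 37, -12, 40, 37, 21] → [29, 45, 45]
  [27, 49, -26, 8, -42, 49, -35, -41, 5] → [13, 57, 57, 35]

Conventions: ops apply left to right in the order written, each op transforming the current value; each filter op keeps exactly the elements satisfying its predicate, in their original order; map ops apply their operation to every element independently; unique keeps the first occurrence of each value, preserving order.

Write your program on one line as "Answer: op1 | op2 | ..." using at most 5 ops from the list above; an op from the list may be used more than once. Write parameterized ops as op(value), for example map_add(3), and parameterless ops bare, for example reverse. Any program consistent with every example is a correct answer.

filter_odd | reverse | map_add(8) | filter_gt(-5)

Check, running the answer program on each example:
  [-42, -41, 5, 18, 12, 4, 25] -> [-41, 5, 25] -> [25, 5, -41] -> [33, 13, -33] -> [33, 13]
  [46, 47, 4, -30, -11] -> [47, -11] -> [-11, 47] -> [-3, 55] -> [-3, 55]
  [-17, 45, -47, -34, 38, 27] -> [-17, 45, -47, 27] -> [27, -47, 45, -17] -> [35, -39, 53, -9] -> [35, 53]
  [-2, -36, 16, -39, -45, 37, -12, 40, 37, 21] -> [-39, -45, 37, 37, 21] -> [21, 37, 37, -45, -39] -> [29, 45, 45, -37, -31] -> [29, 45, 45]
  [27, 49, -26, 8, -42, 49, -35, -41, 5] -> [27, 49, 49, -35, -41, 5] -> [5, -41, -35, 49, 49, 27] -> [13, -33, -27, 57, 57, 35] -> [13, 57, 57, 35]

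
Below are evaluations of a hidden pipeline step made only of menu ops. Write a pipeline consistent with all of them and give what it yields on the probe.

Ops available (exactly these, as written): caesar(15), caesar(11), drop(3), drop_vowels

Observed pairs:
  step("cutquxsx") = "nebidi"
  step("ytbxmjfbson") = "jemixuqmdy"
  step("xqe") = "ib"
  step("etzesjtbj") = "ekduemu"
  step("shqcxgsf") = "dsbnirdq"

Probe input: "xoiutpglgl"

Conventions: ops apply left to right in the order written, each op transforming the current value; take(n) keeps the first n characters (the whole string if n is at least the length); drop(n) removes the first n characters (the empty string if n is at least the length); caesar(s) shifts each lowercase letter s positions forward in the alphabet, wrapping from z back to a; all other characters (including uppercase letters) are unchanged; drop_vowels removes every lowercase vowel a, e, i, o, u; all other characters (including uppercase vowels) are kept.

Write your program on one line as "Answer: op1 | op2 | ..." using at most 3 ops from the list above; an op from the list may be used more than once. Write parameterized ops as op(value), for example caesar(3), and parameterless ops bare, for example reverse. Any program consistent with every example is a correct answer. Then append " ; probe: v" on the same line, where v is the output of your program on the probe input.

drop_vowels | caesar(11) ; probe: "iearwrw"

Check, running the answer program on each example:
  "cutquxsx" -> "ctqxsx" -> "nebidi"
  "ytbxmjfbson" -> "ytbxmjfbsn" -> "jemixuqmdy"
  "xqe" -> "xq" -> "ib"
  "etzesjtbj" -> "tzsjtbj" -> "ekduemu"
  "shqcxgsf" -> "shqcxgsf" -> "dsbnirdq"
  probe: "xoiutpglgl" -> "xtpglgl" -> "iearwrw"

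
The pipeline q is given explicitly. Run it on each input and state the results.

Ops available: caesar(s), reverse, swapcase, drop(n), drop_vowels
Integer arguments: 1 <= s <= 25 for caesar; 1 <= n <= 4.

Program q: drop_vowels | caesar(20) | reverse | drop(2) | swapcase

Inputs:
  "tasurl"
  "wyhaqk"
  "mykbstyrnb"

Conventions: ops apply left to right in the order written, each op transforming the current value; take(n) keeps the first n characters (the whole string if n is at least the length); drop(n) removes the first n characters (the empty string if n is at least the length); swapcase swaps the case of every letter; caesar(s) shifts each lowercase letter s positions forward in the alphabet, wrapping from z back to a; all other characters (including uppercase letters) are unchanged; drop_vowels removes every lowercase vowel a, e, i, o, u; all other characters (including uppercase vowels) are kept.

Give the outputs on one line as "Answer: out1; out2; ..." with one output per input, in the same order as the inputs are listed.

Execution, op by op:
  "tasurl" -> "tsrl" -> "nmlf" -> "flmn" -> "mn" -> "MN"
  "wyhaqk" -> "wyhqk" -> "qsbke" -> "ekbsq" -> "bsq" -> "BSQ"
  "mykbstyrnb" -> "mykbstyrnb" -> "gsevmnslhv" -> "vhlsnmvesg" -> "lsnmvesg" -> "LSNMVESG"

"MN"; "BSQ"; "LSNMVESG"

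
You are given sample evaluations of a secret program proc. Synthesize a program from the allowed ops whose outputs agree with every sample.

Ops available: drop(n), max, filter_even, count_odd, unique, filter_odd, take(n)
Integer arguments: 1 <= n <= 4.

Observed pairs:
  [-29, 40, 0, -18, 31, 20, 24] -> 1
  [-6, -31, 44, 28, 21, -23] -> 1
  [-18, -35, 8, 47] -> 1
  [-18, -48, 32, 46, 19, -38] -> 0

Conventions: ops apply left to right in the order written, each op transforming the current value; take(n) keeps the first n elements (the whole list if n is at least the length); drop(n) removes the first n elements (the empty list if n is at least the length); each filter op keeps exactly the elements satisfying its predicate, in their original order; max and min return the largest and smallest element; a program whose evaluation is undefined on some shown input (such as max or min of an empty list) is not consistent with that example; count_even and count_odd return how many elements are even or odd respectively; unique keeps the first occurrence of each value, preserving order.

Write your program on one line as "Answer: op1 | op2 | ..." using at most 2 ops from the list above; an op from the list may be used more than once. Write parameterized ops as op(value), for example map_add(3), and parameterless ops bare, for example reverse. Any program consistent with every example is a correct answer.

take(2) | count_odd

Check, running the answer program on each example:
  [-29, 40, 0, -18, 31, 20, 24] -> [-29, 40] -> 1
  [-6, -31, 44, 28, 21, -23] -> [-6, -31] -> 1
  [-18, -35, 8, 47] -> [-18, -35] -> 1
  [-18, -48, 32, 46, 19, -38] -> [-18, -48] -> 0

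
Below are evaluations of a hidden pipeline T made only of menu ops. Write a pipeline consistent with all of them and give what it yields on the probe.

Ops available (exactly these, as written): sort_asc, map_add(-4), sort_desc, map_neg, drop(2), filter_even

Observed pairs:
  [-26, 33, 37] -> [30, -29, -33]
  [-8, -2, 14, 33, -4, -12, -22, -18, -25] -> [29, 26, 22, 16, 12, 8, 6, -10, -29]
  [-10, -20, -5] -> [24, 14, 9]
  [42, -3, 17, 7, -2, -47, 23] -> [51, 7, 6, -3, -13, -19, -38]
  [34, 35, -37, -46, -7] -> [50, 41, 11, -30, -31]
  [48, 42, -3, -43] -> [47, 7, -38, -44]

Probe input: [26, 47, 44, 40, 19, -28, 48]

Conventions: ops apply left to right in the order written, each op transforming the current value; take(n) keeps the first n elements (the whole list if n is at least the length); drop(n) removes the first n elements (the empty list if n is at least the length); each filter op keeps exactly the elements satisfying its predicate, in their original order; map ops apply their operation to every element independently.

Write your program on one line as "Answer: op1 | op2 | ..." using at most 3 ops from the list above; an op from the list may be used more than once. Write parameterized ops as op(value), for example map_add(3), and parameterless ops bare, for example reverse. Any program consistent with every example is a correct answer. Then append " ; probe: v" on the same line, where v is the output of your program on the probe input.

sort_asc | map_add(-4) | map_neg ; probe: [32, -15, -22, -36, -40, -43, -44]

Check, running the answer program on each example:
  [-26, 33, 37] -> [-26, 33, 37] -> [-30, 29, 33] -> [30, -29, -33]
  [-8, -2, 14, 33, -4, -12, -22, -18, -25] -> [-25, -22, -18, -12, -8, -4, -2, 14, 33] -> [-29, -26, -22, -16, -12, -8, -6, 10, 29] -> [29, 26, 22, 16, 12, 8, 6, -10, -29]
  [-10, -20, -5] -> [-20, -10, -5] -> [-24, -14, -9] -> [24, 14, 9]
  [42, -3, 17, 7, -2, -47, 23] -> [-47, -3, -2, 7, 17, 23, 42] -> [-51, -7, -6, 3, 13, 19, 38] -> [51, 7, 6, -3, -13, -19, -38]
  [34, 35, -37, -46, -7] -> [-46, -37, -7, 34, 35] -> [-50, -41, -11, 30, 31] -> [50, 41, 11, -30, -31]
  [48, 42, -3, -43] -> [-43, -3, 42, 48] -> [-47, -7, 38, 44] -> [47, 7, -38, -44]
  probe: [26, 47, 44, 40, 19, -28, 48] -> [-28, 19, 26, 40, 44, 47, 48] -> [-32, 15, 22, 36, 40, 43, 44] -> [32, -15, -22, -36, -40, -43, -44]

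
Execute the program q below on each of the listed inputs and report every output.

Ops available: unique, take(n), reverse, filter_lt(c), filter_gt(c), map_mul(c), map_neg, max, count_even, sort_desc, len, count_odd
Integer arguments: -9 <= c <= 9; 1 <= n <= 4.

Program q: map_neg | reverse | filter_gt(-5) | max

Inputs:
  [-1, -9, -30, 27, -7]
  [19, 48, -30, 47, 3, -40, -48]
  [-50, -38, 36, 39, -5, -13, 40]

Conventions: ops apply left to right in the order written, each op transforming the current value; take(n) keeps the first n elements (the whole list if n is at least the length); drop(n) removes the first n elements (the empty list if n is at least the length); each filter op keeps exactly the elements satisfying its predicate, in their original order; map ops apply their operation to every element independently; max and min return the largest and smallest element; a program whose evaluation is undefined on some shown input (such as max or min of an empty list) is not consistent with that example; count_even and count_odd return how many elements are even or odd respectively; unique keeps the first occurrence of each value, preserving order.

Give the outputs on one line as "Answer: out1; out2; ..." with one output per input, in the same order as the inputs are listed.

Execution, op by op:
  [-1, -9, -30, 27, -7] -> [1, 9, 30, -27, 7] -> [7, -27, 30, 9, 1] -> [7, 30, 9, 1] -> 30
  [19, 48, -30, 47, 3, -40, -48] -> [-19, -48, 30, -47, -3, 40, 48] -> [48, 40, -3, -47, 30, -48, -19] -> [48, 40, -3, 30] -> 48
  [-50, -38, 36, 39, -5, -13, 40] -> [50, 38, -36, -39, 5, 13, -40] -> [-40, 13, 5, -39, -36, 38, 50] -> [13, 5, 38, 50] -> 50

30; 48; 50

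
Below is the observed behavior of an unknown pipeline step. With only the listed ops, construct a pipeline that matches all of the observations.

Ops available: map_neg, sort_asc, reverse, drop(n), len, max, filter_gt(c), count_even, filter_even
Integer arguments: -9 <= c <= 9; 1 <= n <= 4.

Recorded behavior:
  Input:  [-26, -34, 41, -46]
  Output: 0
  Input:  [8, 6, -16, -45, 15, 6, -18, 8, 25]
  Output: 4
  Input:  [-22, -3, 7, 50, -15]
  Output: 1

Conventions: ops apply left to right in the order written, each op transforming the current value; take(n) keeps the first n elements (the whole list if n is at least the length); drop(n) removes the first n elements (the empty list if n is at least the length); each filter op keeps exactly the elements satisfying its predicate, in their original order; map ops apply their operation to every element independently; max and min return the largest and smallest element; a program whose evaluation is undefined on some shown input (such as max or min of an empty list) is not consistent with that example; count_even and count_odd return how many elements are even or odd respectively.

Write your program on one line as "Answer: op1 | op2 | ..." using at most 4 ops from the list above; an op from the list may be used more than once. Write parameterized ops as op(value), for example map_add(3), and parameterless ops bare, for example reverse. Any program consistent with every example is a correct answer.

filter_gt(-6) | filter_even | map_neg | len

Check, running the answer program on each example:
  [-26, -34, 41, -46] -> [41] -> [] -> [] -> 0
  [8, 6, -16, -45, 15, 6, -18, 8, 25] -> [8, 6, 15, 6, 8, 25] -> [8, 6, 6, 8] -> [-8, -6, -6, -8] -> 4
  [-22, -3, 7, 50, -15] -> [-3, 7, 50] -> [50] -> [-50] -> 1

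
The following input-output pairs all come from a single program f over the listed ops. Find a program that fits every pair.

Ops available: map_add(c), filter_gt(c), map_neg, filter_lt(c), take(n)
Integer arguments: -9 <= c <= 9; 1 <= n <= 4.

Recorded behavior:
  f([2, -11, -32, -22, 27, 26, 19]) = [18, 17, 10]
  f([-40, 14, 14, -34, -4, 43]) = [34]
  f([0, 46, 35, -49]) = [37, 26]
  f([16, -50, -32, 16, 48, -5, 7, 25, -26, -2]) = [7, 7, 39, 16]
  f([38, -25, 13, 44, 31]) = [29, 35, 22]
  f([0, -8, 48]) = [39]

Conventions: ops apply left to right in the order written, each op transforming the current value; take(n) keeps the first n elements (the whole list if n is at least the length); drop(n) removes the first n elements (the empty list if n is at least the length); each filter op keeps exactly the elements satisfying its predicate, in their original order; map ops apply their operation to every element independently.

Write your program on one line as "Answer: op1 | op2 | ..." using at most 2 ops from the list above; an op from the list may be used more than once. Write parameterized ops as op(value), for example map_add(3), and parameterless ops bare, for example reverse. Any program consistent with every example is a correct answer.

map_add(-9) | filter_gt(6)

Check, running the answer program on each example:
  [2, -11, -32, -22, 27, 26, 19] -> [-7, -20, -41, -31, 18, 17, 10] -> [18, 17, 10]
  [-40, 14, 14, -34, -4, 43] -> [-49, 5, 5, -43, -13, 34] -> [34]
  [0, 46, 35, -49] -> [-9, 37, 26, -58] -> [37, 26]
  [16, -50, -32, 16, 48, -5, 7, 25, -26, -2] -> [7, -59, -41, 7, 39, -14, -2, 16, -35, -11] -> [7, 7, 39, 16]
  [38, -25, 13, 44, 31] -> [29, -34, 4, 35, 22] -> [29, 35, 22]
  [0, -8, 48] -> [-9, -17, 39] -> [39]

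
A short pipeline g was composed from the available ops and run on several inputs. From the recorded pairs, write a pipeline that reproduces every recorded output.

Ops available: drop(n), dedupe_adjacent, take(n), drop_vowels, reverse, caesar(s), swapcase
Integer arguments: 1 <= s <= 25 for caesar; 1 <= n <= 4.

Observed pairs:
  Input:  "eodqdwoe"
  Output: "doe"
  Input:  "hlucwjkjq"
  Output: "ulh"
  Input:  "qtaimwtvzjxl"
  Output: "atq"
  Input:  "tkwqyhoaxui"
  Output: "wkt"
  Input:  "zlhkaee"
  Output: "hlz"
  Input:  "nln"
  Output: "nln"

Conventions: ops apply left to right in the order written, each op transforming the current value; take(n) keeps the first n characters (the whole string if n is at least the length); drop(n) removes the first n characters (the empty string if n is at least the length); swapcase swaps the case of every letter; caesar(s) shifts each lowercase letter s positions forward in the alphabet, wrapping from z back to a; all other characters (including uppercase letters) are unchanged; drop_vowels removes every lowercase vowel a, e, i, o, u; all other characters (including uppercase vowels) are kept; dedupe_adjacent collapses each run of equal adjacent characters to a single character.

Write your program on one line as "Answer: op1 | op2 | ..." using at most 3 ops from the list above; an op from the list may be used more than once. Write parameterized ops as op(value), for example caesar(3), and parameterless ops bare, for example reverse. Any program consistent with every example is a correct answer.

dedupe_adjacent | take(3) | reverse

Check, running the answer program on each example:
  "eodqdwoe" -> "eodqdwoe" -> "eod" -> "doe"
  "hlucwjkjq" -> "hlucwjkjq" -> "hlu" -> "ulh"
  "qtaimwtvzjxl" -> "qtaimwtvzjxl" -> "qta" -> "atq"
  "tkwqyhoaxui" -> "tkwqyhoaxui" -> "tkw" -> "wkt"
  "zlhkaee" -> "zlhkae" -> "zlh" -> "hlz"
  "nln" -> "nln" -> "nln" -> "nln"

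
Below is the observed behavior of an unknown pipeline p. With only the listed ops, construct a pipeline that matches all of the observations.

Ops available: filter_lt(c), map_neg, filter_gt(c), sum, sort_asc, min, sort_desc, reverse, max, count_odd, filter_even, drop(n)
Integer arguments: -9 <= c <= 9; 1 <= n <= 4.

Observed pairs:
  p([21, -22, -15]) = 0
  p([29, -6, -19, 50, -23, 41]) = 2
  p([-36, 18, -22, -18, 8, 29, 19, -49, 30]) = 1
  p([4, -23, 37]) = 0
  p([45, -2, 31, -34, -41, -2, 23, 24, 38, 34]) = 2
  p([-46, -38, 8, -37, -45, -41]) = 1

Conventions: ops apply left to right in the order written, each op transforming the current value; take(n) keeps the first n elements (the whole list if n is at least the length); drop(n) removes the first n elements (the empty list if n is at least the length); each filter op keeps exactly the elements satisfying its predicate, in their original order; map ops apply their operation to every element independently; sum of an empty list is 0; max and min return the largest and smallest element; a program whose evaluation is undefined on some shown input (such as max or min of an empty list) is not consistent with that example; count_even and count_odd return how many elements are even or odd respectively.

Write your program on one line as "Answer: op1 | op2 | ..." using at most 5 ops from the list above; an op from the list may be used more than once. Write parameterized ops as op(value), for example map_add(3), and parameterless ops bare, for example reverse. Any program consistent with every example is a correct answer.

sort_asc | sort_desc | drop(2) | drop(2) | count_odd

Check, running the answer program on each example:
  [21, -22, -15] -> [-22, -15, 21] -> [21, -15, -22] -> [-22] -> [] -> 0
  [29, -6, -19, 50, -23, 41] -> [-23, -19, -6, 29, 41, 50] -> [50, 41, 29, -6, -19, -23] -> [29, -6, -19, -23] -> [-19, -23] -> 2
  [-36, 18, -22, -18, 8, 29, 19, -49, 30] -> [-49, -36, -22, -18, 8, 18, 19, 29, 30] -> [30, 29, 19, 18, 8, -18, -22, -36, -49] -> [19, 18, 8, -18, -22, -36, -49] -> [8, -18, -22, -36, -49] -> 1
  [4, -23, 37] -> [-23, 4, 37] -> [37, 4, -23] -> [-23] -> [] -> 0
  [45, -2, 31, -34, -41, -2, 23, 24, 38, 34] -> [-41, -34, -2, -2, 23, 24, 31, 34, 38, 45] -> [45, 38, 34, 31, 24, 23, -2, -2, -34, -41] -> [34, 31, 24, 23, -2, -2, -34, -41] -> [24, 23, -2, -2, -34, -41] -> 2
  [-46, -38, 8, -37, -45, -41] -> [-46, -45, -41, -38, -37, 8] -> [8, -37, -38, -41, -45, -46] -> [-38, -41, -45, -46] -> [-45, -46] -> 1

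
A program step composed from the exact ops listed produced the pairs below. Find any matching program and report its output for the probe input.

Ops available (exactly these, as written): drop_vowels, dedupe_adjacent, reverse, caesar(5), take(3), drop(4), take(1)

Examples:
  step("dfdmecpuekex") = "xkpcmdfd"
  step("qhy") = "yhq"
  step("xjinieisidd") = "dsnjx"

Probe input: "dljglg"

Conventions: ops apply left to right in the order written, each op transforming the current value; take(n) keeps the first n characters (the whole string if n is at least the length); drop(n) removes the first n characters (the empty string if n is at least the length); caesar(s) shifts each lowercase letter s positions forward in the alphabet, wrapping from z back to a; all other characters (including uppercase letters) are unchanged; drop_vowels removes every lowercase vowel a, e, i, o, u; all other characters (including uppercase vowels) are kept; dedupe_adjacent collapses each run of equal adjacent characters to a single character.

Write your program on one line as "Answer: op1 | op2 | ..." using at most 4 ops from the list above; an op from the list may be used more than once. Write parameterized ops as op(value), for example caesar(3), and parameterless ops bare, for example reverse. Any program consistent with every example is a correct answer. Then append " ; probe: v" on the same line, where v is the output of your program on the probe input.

dedupe_adjacent | reverse | drop_vowels ; probe: "glgjld"

Check, running the answer program on each example:
  "dfdmecpuekex" -> "dfdmecpuekex" -> "xekeupcemdfd" -> "xkpcmdfd"
  "qhy" -> "qhy" -> "yhq" -> "yhq"
  "xjinieisidd" -> "xjinieisid" -> "disieinijx" -> "dsnjx"
  probe: "dljglg" -> "dljglg" -> "glgjld" -> "glgjld"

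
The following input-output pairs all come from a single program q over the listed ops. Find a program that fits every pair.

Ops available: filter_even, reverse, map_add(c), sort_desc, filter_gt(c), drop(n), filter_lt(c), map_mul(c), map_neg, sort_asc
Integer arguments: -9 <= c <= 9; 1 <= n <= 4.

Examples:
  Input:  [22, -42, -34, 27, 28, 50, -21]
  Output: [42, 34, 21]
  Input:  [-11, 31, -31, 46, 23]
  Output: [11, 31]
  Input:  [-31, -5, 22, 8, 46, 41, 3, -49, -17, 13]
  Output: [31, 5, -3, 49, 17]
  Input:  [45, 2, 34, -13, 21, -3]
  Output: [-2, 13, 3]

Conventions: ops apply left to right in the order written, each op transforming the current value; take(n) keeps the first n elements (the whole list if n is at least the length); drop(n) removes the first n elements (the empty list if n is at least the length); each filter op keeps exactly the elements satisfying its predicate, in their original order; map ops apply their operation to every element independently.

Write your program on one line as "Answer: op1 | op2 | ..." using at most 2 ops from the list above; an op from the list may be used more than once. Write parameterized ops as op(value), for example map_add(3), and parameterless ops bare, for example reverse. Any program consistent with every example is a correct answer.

filter_lt(8) | map_neg

Check, running the answer program on each example:
  [22, -42, -34, 27, 28, 50, -21] -> [-42, -34, -21] -> [42, 34, 21]
  [-11, 31, -31, 46, 23] -> [-11, -31] -> [11, 31]
  [-31, -5, 22, 8, 46, 41, 3, -49, -17, 13] -> [-31, -5, 3, -49, -17] -> [31, 5, -3, 49, 17]
  [45, 2, 34, -13, 21, -3] -> [2, -13, -3] -> [-2, 13, 3]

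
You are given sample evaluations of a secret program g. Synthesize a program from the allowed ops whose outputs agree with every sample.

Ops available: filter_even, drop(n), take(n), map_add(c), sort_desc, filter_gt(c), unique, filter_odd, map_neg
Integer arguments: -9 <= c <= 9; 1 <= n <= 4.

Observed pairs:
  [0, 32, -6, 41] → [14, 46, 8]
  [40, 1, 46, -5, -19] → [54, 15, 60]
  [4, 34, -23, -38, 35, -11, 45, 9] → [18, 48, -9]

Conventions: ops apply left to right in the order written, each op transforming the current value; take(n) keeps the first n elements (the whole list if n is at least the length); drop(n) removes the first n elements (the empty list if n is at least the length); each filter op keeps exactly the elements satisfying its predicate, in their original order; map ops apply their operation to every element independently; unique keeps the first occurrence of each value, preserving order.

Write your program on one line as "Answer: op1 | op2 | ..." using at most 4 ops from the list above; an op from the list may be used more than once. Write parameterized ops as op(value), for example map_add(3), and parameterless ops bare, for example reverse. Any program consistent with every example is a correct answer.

map_add(-1) | map_add(7) | map_add(8) | take(3)

Check, running the answer program on each example:
  [0, 32, -6, 41] -> [-1, 31, -7, 40] -> [6, 38, 0, 47] -> [14, 46, 8, 55] -> [14, 46, 8]
  [40, 1, 46, -5, -19] -> [39, 0, 45, -6, -20] -> [46, 7, 52, 1, -13] -> [54, 15, 60, 9, -5] -> [54, 15, 60]
  [4, 34, -23, -38, 35, -11, 45, 9] -> [3, 33, -24, -39, 34, -12, 44, 8] -> [10, 40, -17, -32, 41, -5, 51, 15] -> [18, 48, -9, -24, 49, 3, 59, 23] -> [18, 48, -9]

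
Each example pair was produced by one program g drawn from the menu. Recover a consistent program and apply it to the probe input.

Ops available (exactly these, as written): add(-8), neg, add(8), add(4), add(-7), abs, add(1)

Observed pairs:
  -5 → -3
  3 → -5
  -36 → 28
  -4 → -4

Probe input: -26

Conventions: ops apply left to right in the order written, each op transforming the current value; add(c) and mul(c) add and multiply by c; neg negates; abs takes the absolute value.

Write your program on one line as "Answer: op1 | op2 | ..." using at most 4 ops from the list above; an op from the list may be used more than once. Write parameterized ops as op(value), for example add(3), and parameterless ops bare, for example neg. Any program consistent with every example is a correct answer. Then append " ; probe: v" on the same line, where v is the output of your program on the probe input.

neg | abs | add(-8) ; probe: 18

Check, running the answer program on each example:
  -5 -> 5 -> 5 -> -3
  3 -> -3 -> 3 -> -5
  -36 -> 36 -> 36 -> 28
  -4 -> 4 -> 4 -> -4
  probe: -26 -> 26 -> 26 -> 18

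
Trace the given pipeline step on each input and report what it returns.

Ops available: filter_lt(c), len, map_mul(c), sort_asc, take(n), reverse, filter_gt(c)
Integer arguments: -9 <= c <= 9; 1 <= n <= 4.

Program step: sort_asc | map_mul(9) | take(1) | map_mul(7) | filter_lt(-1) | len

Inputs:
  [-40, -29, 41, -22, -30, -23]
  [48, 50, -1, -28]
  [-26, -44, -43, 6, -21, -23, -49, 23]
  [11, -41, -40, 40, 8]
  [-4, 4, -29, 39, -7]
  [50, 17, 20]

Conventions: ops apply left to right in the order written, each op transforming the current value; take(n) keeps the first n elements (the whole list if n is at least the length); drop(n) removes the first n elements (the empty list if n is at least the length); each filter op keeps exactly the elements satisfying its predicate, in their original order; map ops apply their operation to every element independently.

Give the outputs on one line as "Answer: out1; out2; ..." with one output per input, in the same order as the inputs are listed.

1; 1; 1; 1; 1; 0

Execution, op by op:
  [-40, -29, 41, -22, -30, -23] -> [-40, -30, -29, -23, -22, 41] -> [-360, -270, -261, -207, -198, 369] -> [-360] -> [-2520] -> [-2520] -> 1
  [48, 50, -1, -28] -> [-28, -1, 48, 50] -> [-252, -9, 432, 450] -> [-252] -> [-1764] -> [-1764] -> 1
  [-26, -44, -43, 6, -21, -23, -49, 23] -> [-49, -44, -43, -26, -23, -21, 6, 23] -> [-441, -396, -387, -234, -207, -189, 54, 207] -> [-441] -> [-3087] -> [-3087] -> 1
  [11, -41, -40, 40, 8] -> [-41, -40, 8, 11, 40] -> [-369, -360, 72, 99, 360] -> [-369] -> [-2583] -> [-2583] -> 1
  [-4, 4, -29, 39, -7] -> [-29, -7, -4, 4, 39] -> [-261, -63, -36, 36, 351] -> [-261] -> [-1827] -> [-1827] -> 1
  [50, 17, 20] -> [17, 20, 50] -> [153, 180, 450] -> [153] -> [1071] -> [] -> 0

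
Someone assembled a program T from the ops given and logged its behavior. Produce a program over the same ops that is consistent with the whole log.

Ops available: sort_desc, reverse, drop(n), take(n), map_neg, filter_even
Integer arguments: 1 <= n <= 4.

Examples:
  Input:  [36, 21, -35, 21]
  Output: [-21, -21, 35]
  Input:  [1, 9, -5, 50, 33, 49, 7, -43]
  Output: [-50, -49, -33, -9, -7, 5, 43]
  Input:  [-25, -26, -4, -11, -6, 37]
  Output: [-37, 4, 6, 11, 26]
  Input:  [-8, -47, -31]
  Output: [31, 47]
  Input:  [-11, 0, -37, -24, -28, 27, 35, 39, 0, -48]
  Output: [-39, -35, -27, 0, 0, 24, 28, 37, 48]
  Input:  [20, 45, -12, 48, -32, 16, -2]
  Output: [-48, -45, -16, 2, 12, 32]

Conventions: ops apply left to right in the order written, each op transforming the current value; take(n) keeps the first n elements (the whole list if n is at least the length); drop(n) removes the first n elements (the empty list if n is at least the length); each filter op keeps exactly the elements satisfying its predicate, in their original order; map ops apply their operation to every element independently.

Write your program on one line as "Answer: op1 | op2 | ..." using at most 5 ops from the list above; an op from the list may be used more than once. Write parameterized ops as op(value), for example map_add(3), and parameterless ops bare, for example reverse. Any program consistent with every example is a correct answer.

drop(1) | reverse | sort_desc | map_neg

Check, running the answer program on each example:
  [36, 21, -35, 21] -> [21, -35, 21] -> [21, -35, 21] -> [21, 21, -35] -> [-21, -21, 35]
  [1, 9, -5, 50, 33, 49, 7, -43] -> [9, -5, 50, 33, 49, 7, -43] -> [-43, 7, 49, 33, 50, -5, 9] -> [50, 49, 33, 9, 7, -5, -43] -> [-50, -49, -33, -9, -7, 5, 43]
  [-25, -26, -4, -11, -6, 37] -> [-26, -4, -11, -6, 37] -> [37, -6, -11, -4, -26] -> [37, -4, -6, -11, -26] -> [-37, 4, 6, 11, 26]
  [-8, -47, -31] -> [-47, -31] -> [-31, -47] -> [-31, -47] -> [31, 47]
  [-11, 0, -37, -24, -28, 27, 35, 39, 0, -48] -> [0, -37, -24, -28, 27, 35, 39, 0, -48] -> [-48, 0, 39, 35, 27, -28, -24, -37, 0] -> [39, 35, 27, 0, 0, -24, -28, -37, -48] -> [-39, -35, -27, 0, 0, 24, 28, 37, 48]
  [20, 45, -12, 48, -32, 16, -2] -> [45, -12, 48, -32, 16, -2] -> [-2, 16, -32, 48, -12, 45] -> [48, 45, 16, -2, -12, -32] -> [-48, -45, -16, 2, 12, 32]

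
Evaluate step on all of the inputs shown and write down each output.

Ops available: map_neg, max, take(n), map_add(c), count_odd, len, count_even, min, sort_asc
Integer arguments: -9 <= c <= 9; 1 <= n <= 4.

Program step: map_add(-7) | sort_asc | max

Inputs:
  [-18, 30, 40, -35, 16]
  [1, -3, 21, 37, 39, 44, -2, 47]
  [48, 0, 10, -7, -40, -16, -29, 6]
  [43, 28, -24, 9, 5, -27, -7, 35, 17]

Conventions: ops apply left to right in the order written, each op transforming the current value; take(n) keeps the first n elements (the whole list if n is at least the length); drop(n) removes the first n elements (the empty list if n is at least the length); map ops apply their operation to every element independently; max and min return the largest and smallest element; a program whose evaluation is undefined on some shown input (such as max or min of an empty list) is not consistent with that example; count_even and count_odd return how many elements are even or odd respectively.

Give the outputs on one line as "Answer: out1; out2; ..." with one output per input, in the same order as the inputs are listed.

33; 40; 41; 36

Execution, op by op:
  [-18, 30, 40, -35, 16] -> [-25, 23, 33, -42, 9] -> [-42, -25, 9, 23, 33] -> 33
  [1, -3, 21, 37, 39, 44, -2, 47] -> [-6, -10, 14, 30, 32, 37, -9, 40] -> [-10, -9, -6, 14, 30, 32, 37, 40] -> 40
  [48, 0, 10, -7, -40, -16, -29, 6] -> [41, -7, 3, -14, -47, -23, -36, -1] -> [-47, -36, -23, -14, -7, -1, 3, 41] -> 41
  [43, 28, -24, 9, 5, -27, -7, 35, 17] -> [36, 21, -31, 2, -2, -34, -14, 28, 10] -> [-34, -31, -14, -2, 2, 10, 21, 28, 36] -> 36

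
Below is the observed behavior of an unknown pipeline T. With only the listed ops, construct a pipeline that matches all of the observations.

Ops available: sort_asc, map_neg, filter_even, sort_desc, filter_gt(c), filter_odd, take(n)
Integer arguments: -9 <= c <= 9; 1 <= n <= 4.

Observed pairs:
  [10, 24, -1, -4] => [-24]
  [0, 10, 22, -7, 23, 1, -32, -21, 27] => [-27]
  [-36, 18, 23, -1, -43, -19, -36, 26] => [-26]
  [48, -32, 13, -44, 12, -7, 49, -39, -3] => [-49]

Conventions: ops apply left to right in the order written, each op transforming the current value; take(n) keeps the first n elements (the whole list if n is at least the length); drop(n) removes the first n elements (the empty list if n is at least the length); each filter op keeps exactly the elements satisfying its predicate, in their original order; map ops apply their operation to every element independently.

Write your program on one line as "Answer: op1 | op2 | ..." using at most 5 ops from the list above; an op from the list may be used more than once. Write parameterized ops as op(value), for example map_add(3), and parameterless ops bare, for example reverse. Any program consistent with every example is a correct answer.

filter_gt(-1) | map_neg | sort_asc | take(1)

Check, running the answer program on each example:
  [10, 24, -1, -4] -> [10, 24] -> [-10, -24] -> [-24, -10] -> [-24]
  [0, 10, 22, -7, 23, 1, -32, -21, 27] -> [0, 10, 22, 23, 1, 27] -> [0, -10, -22, -23, -1, -27] -> [-27, -23, -22, -10, -1, 0] -> [-27]
  [-36, 18, 23, -1, -43, -19, -36, 26] -> [18, 23, 26] -> [-18, -23, -26] -> [-26, -23, -18] -> [-26]
  [48, -32, 13, -44, 12, -7, 49, -39, -3] -> [48, 13, 12, 49] -> [-48, -13, -12, -49] -> [-49, -48, -13, -12] -> [-49]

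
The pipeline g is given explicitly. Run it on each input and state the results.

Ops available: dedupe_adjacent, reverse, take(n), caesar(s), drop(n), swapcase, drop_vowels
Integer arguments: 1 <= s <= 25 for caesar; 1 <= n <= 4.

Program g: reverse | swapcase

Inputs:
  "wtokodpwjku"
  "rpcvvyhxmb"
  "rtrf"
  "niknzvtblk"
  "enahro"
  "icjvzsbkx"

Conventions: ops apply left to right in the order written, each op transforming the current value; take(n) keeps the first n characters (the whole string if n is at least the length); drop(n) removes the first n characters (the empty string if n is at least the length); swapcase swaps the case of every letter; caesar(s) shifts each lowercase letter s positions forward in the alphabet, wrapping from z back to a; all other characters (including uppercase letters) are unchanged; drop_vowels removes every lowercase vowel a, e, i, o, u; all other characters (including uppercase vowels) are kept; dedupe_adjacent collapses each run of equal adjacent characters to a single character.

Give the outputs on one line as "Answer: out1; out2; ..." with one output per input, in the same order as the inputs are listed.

Execution, op by op:
  "wtokodpwjku" -> "ukjwpdokotw" -> "UKJWPDOKOTW"
  "rpcvvyhxmb" -> "bmxhyvvcpr" -> "BMXHYVVCPR"
  "rtrf" -> "frtr" -> "FRTR"
  "niknzvtblk" -> "klbtvznkin" -> "KLBTVZNKIN"
  "enahro" -> "orhane" -> "ORHANE"
  "icjvzsbkx" -> "xkbszvjci" -> "XKBSZVJCI"

"UKJWPDOKOTW"; "BMXHYVVCPR"; "FRTR"; "KLBTVZNKIN"; "ORHANE"; "XKBSZVJCI"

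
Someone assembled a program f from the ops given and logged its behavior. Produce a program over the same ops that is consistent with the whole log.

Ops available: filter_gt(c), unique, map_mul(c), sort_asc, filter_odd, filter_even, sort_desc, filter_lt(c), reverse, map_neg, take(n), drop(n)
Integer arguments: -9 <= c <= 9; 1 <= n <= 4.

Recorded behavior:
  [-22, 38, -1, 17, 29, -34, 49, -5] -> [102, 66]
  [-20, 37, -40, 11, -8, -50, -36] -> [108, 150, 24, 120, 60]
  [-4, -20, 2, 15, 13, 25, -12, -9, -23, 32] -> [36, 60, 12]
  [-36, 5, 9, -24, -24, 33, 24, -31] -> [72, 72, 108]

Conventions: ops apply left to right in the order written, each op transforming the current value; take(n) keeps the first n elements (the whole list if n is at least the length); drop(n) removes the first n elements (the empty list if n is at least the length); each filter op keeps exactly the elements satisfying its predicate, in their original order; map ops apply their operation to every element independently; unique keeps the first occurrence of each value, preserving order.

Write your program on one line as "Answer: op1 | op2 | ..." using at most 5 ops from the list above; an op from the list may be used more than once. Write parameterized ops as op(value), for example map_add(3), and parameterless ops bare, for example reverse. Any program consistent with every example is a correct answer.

filter_lt(0) | map_mul(-3) | filter_even | reverse

Check, running the answer program on each example:
  [-22, 38, -1, 17, 29, -34, 49, -5] -> [-22, -1, -34, -5] -> [66, 3, 102, 15] -> [66, 102] -> [102, 66]
  [-20, 37, -40, 11, -8, -50, -36] -> [-20, -40, -8, -50, -36] -> [60, 120, 24, 150, 108] -> [60, 120, 24, 150, 108] -> [108, 150, 24, 120, 60]
  [-4, -20, 2, 15, 13, 25, -12, -9, -23, 32] -> [-4, -20, -12, -9, -23] -> [12, 60, 36, 27, 69] -> [12, 60, 36] -> [36, 60, 12]
  [-36, 5, 9, -24, -24, 33, 24, -31] -> [-36, -24, -24, -31] -> [108, 72, 72, 93] -> [108, 72, 72] -> [72, 72, 108]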